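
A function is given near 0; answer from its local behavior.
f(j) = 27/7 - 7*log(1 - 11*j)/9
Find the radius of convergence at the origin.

The radius of convergence is 1/11.

Branch term (-7/9)*log(1 - j/(1/11)): its argument vanishes at j = 1/11, a logarithmic branch point, modulus 1/11.
The radius of convergence is the smallest modulus among the singular points: 1/11.


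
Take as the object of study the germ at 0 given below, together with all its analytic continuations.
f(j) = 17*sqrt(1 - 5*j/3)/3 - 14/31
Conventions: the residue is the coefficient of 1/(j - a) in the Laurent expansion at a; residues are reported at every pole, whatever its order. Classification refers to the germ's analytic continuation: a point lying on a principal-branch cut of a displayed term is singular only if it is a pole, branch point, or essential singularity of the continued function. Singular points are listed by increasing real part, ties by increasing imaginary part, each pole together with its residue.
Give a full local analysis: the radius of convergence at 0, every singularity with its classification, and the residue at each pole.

Radius of convergence at 0: 3/5.
At 3/5: an algebraic (square-root) branch point.

Branch term (17/3)*sqrt(1 - j/(3/5)): its argument vanishes at j = 3/5, a square-root branch point, modulus 3/5.
The radius of convergence is the smallest modulus among the singular points: 3/5.


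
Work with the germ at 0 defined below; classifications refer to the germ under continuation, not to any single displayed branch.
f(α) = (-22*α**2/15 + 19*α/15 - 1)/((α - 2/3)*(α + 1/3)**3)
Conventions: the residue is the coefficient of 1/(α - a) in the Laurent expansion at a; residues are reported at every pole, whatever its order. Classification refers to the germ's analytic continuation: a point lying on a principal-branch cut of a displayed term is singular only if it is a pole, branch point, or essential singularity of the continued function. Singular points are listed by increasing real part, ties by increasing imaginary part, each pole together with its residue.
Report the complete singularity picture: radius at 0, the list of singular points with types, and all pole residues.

Radius of convergence at 0: 1/3.
At -1/3: a pole of order 3; residue 109/135.
At 2/3: a pole of order 1; residue -109/135.

Denominator factor (α - 2/3): pole of order 1 at 2/3, modulus 2/3.
Denominator factor (α + 1/3)^3: pole of order 3 at -1/3, modulus 1/3.
The radius of convergence is the smallest modulus among the singular points: 1/3.
At the order-3 pole -1/3 set g(α) = (α - (-1/3))^3*f(α) = (-22*α**2/15 + 19*α/15 - 1)/(α - 2/3).
Order-3 pole: residue = g''(a)/2; g''(-1/3) = 218/135, so the residue is 109/135.
At the order-1 pole 2/3 set g(α) = (α - (2/3))*f(α) = (-22*α**2/15 + 19*α/15 - 1)/(α + 1/3)**3.
Simple pole: residue = g(a) at a = 2/3, which is -109/135.
List the singular points by increasing real part (a conjugate pair: the negative imaginary part first).


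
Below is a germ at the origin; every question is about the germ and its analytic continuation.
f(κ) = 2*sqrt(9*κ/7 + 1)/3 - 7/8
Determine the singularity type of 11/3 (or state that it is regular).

There is no denominator, hence no pole anywhere.
Branch term sqrt(1 - κ/(-7/9)): argument at 11/3 is 40/7, nonzero, so 11/3 is not its branch point (a point on a principal cut is still regular for the continued germ).
So the germ continues analytically to 11/3.

The point is a regular point.


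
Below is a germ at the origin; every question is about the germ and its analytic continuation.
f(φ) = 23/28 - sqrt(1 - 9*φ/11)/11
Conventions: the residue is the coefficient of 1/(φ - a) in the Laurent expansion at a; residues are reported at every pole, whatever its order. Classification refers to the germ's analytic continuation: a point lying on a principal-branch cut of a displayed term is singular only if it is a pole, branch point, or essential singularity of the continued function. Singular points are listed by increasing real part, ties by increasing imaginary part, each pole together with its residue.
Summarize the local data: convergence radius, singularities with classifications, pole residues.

Branch term (-1/11)*sqrt(1 - φ/(11/9)): its argument vanishes at φ = 11/9, a square-root branch point, modulus 11/9.
The radius of convergence is the smallest modulus among the singular points: 11/9.

Radius of convergence at 0: 11/9.
At 11/9: an algebraic (square-root) branch point.


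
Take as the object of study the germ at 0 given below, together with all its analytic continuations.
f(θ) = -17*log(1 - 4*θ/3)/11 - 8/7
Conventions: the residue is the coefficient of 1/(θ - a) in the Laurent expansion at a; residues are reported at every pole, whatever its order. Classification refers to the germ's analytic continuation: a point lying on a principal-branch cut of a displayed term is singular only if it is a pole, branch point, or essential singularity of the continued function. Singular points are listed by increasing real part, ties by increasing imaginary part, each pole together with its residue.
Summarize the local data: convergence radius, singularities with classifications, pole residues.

Radius of convergence at 0: 3/4.
At 3/4: a logarithmic branch point.

Branch term (-17/11)*log(1 - θ/(3/4)): its argument vanishes at θ = 3/4, a logarithmic branch point, modulus 3/4.
The radius of convergence is the smallest modulus among the singular points: 3/4.


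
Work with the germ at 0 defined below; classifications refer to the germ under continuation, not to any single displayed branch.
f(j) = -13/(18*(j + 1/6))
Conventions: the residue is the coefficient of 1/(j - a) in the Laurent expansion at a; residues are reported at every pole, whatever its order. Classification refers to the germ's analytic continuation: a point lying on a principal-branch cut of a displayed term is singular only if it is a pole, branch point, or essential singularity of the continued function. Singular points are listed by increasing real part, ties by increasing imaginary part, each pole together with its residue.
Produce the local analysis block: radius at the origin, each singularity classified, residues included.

Denominator factor (j + 1/6): pole of order 1 at -1/6, modulus 1/6.
The radius of convergence is the smallest modulus among the singular points: 1/6.
At the order-1 pole -1/6 set g(j) = (j - (-1/6))*f(j) = -13/18.
Simple pole: residue = g(a) at a = -1/6, which is -13/18.

Radius of convergence at 0: 1/6.
At -1/6: a pole of order 1; residue -13/18.


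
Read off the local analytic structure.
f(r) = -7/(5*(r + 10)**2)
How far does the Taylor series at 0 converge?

Denominator factor (r + 10)^2: pole of order 2 at -10, modulus 10.
The radius of convergence is the smallest modulus among the singular points: 10.

The radius of convergence is 10.


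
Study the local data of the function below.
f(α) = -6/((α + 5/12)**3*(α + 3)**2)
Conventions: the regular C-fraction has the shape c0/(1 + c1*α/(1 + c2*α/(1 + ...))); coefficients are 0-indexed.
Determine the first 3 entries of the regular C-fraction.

Taylor coefficients (expand at 0): a_0 = -1152/125, a_1 = 45312/625, a_2 = -1143168/3125.
c0 = a_0 = -1152/125. Peel one level at a time: if S = 1 + c*α/S' with S'(0) = 1, then c is the α-coefficient of S and S' = c*α/(S - 1).
S_1 = c0/f = 1 + (118/15)*α + (4993/225)*α^2 + ...; c1 = 118/15.
S_2 = c1*α/(S_1 - 1) = 1 + (-4993/1770)*α + ...; c2 = -4993/1770.

The regular C-fraction coefficients are [-1152/125, 118/15, -4993/1770].


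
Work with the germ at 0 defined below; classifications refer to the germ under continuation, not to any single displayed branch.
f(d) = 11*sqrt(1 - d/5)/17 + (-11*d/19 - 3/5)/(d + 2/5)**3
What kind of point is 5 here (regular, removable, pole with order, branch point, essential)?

The term (11/17)*sqrt(1 - d/(5)) has argument 1 - 5/(5) = 0 at 5: a square-root (algebraic, two-sheeted) branch point; the remaining terms are analytic or single-valued there.

The point is an algebraic (square-root) branch point.


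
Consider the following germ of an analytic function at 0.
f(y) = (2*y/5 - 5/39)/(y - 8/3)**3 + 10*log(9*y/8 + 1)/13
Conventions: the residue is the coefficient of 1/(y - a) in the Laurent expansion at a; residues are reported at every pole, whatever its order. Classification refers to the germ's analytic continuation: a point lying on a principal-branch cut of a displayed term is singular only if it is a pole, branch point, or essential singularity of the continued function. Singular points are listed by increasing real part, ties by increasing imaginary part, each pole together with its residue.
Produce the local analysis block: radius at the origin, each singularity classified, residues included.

Denominator factor (y - 8/3)^3: pole of order 3 at 8/3, modulus 8/3.
Branch term (10/13)*log(1 - y/(-8/9)): its argument vanishes at y = -8/9, a logarithmic branch point, modulus 8/9.
The radius of convergence is the smallest modulus among the singular points: 8/9.
The branch term is analytic at 8/3 and contributes nothing to the residue; only the rational part matters.
At the order-3 pole 8/3 set g(y) = (y - (8/3))^3*(rational part) = 2*y/5 - 5/39.
Order-3 pole: residue = g''(a)/2; g''(8/3) = 0, so the residue is 0.
List the singular points by increasing real part (a conjugate pair: the negative imaginary part first).

Radius of convergence at 0: 8/9.
At -8/9: a logarithmic branch point.
At 8/3: a pole of order 3; residue 0.


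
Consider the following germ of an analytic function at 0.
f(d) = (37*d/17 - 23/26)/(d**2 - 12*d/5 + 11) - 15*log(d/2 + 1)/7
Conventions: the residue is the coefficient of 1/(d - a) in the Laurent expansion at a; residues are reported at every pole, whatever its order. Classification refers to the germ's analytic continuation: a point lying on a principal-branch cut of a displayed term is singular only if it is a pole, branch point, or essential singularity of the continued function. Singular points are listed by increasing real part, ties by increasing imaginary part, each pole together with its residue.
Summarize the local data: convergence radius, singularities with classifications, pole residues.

Denominator factor (d**2 - 12*d/5 + 11): discriminant -956/25, complex-conjugate roots (6/5) + ((1/5)*sqrt(239))*i and (6/5) - ((1/5)*sqrt(239))*i; poles of order 1, moduli sqrt(11) and sqrt(11).
Branch term (-15/7)*log(1 - d/(-2)): its argument vanishes at d = -2, a logarithmic branch point, modulus 2.
The radius of convergence is the smallest modulus among the singular points: 2.
The branch term is analytic at (6/5) - ((1/5)*sqrt(239))*i and contributes nothing to the residue; only the rational part matters.
The factor d**2 - 12*d/5 + 11 splits as (d - a)(d - a') with a = (6/5) - ((1/5)*sqrt(239))*i, a' = (6/5) + ((1/5)*sqrt(239))*i. At the order-1 pole a set g(d) = (d - a)*(rational part) = [37*d/17 - 23/26] / (d - a').
Simple pole: residue = g(a) at a = (6/5) - ((1/5)*sqrt(239))*i, which is (37/34) + ((3817/211276)*sqrt(239))*i.
The branch term is analytic at (6/5) + ((1/5)*sqrt(239))*i and contributes nothing to the residue; only the rational part matters.
The factor d**2 - 12*d/5 + 11 splits as (d - a)(d - a') with a = (6/5) + ((1/5)*sqrt(239))*i, a' = (6/5) - ((1/5)*sqrt(239))*i. At the order-1 pole a set g(d) = (d - a)*(rational part) = [37*d/17 - 23/26] / (d - a').
Simple pole: residue = g(a) at a = (6/5) + ((1/5)*sqrt(239))*i, which is (37/34) - ((3817/211276)*sqrt(239))*i.
List the singular points by increasing real part (a conjugate pair: the negative imaginary part first).

Radius of convergence at 0: 2.
At -2: a logarithmic branch point.
At (6/5) - ((1/5)*sqrt(239))*i: a pole of order 1; residue (37/34) + ((3817/211276)*sqrt(239))*i.
At (6/5) + ((1/5)*sqrt(239))*i: a pole of order 1; residue (37/34) - ((3817/211276)*sqrt(239))*i.


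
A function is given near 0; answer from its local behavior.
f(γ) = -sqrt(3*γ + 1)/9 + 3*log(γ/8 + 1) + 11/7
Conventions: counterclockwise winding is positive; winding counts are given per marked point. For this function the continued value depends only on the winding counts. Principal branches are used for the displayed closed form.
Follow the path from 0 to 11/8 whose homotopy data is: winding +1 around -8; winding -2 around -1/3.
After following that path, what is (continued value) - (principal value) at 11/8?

Continued minus principal equals (6)*pi*i.

The rational part is single-valued and drops out of the difference; each branch term changes only by its own monodromy.
(-1/9)*sqrt(1 - γ/(-1/3)): winding -2 is even, the square root returns to the same sheet, contribution 0.
(3)*log(1 - γ/(-8)): each positive loop around -8 adds 2*pi*i to the log, so winding +1 contributes (3)*(1)*2*pi*i = (6)*pi*i.
Summing the contributions at γ = 11/8 gives (6)*pi*i.


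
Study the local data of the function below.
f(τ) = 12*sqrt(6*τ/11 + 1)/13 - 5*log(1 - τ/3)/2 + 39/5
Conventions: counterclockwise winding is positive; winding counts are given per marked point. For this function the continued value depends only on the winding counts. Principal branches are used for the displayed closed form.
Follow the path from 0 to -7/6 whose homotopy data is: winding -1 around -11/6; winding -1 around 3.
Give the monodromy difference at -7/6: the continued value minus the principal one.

Continued minus principal equals (-(48/143)*sqrt(11)) + ((5)*pi)*i.

The rational part is single-valued and drops out of the difference; each branch term changes only by its own monodromy.
(12/13)*sqrt(1 - τ/(-11/6)): winding -1 is odd, the square root flips sign, contributing -2*(12/13)*sqrt(1 - (-7/6)/(-11/6)) = -2*(12/13)*sqrt(4/11) = -(48/143)*sqrt(11).
(-5/2)*log(1 - τ/(3)): each positive loop around 3 adds 2*pi*i to the log, so winding -1 contributes (-5/2)*(-1)*2*pi*i = (5)*pi*i.
Summing the contributions at τ = -7/6 gives (-(48/143)*sqrt(11)) + ((5)*pi)*i.


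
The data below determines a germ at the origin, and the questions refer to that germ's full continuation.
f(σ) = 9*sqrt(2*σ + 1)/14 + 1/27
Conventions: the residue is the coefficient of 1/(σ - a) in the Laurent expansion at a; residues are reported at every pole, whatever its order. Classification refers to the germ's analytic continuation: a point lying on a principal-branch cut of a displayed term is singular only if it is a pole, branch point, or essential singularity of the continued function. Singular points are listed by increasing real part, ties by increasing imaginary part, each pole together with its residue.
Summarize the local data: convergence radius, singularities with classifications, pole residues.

Branch term (9/14)*sqrt(1 - σ/(-1/2)): its argument vanishes at σ = -1/2, a square-root branch point, modulus 1/2.
The radius of convergence is the smallest modulus among the singular points: 1/2.

Radius of convergence at 0: 1/2.
At -1/2: an algebraic (square-root) branch point.


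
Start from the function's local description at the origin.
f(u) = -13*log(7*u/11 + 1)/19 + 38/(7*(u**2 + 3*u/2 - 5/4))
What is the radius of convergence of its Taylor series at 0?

Denominator factor (u**2 + 3*u/2 - 5/4): discriminant 29/4, real irrational roots -3/4 + (1/4)*sqrt(29) and -3/4 - (1/4)*sqrt(29); poles of order 1, moduli -3/4 + (1/4)*sqrt(29) and 3/4 + (1/4)*sqrt(29).
Branch term (-13/19)*log(1 - u/(-11/7)): its argument vanishes at u = -11/7, a logarithmic branch point, modulus 11/7.
The radius of convergence is the smallest modulus among the singular points: -3/4 + (1/4)*sqrt(29).

The radius of convergence is -3/4 + (1/4)*sqrt(29).


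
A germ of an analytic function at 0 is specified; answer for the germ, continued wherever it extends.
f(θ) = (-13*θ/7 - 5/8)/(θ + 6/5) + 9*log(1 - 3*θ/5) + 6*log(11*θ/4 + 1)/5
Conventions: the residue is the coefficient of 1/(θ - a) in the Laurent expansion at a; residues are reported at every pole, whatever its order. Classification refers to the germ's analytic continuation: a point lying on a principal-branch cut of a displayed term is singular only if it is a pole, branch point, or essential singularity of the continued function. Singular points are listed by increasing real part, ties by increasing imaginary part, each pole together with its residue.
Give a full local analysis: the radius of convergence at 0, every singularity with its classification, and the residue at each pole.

Denominator factor (θ + 6/5): pole of order 1 at -6/5, modulus 6/5.
Branch term (9)*log(1 - θ/(5/3)): its argument vanishes at θ = 5/3, a logarithmic branch point, modulus 5/3.
Branch term (6/5)*log(1 - θ/(-4/11)): its argument vanishes at θ = -4/11, a logarithmic branch point, modulus 4/11.
The radius of convergence is the smallest modulus among the singular points: 4/11.
The branch terms are analytic at -6/5 and contribute nothing to the residue; only the rational part matters.
At the order-1 pole -6/5 set g(θ) = (θ - (-6/5))*(rational part) = -13*θ/7 - 5/8.
Simple pole: residue = g(a) at a = -6/5, which is 449/280.
List the singular points by increasing real part (a conjugate pair: the negative imaginary part first).

Radius of convergence at 0: 4/11.
At -6/5: a pole of order 1; residue 449/280.
At -4/11: a logarithmic branch point.
At 5/3: a logarithmic branch point.


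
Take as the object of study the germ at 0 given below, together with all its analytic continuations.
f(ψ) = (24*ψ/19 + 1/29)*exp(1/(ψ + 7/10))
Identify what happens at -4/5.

There is no denominator, hence no pole anywhere.
The essential point of exp(1/(ψ - (-7/10))) is -7/10, not -4/5.
So the germ continues analytically to -4/5.

The point is a regular point.


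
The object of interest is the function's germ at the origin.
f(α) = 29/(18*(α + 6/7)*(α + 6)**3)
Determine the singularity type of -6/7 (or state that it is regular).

The point is a pole of order 1.

The denominator factor α + 6/7 vanishes at -6/7 and appears to the power 1; the numerator there equals 29/18, nonzero, and no other factor vanishes.
Hence a pole whose order is the multiplicity, 1.


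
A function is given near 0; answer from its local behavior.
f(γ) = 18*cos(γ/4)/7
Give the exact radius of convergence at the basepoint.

The radius of convergence is infinite.

The factor cos(γ/4) is entire and contributes no finite singular point.
The polynomial part has no poles.
No finite singular points: the Taylor series at 0 converges everywhere.


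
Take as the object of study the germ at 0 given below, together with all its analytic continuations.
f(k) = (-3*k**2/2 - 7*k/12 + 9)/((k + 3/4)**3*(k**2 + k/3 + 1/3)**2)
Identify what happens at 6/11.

Denominator factors: k + 3/4 = 57/44 at k = 6/11; k**2 + k/3 + 1/3 = 295/363 at k = 6/11 — none vanishes.
So the germ continues analytically to 6/11.

The point is a regular point.


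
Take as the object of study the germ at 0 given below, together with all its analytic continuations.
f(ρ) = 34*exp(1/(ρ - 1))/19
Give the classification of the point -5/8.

The point is a regular point.

There is no denominator, hence no pole anywhere.
The essential point of exp(1/(ρ - (1))) is 1, not -5/8.
So the germ continues analytically to -5/8.


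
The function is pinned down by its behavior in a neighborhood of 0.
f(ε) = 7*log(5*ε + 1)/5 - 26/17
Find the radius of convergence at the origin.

Branch term (7/5)*log(1 - ε/(-1/5)): its argument vanishes at ε = -1/5, a logarithmic branch point, modulus 1/5.
The radius of convergence is the smallest modulus among the singular points: 1/5.

The radius of convergence is 1/5.


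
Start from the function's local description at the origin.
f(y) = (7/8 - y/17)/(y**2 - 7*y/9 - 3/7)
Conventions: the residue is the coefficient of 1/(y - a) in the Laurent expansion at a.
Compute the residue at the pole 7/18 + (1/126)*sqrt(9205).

The factor y**2 - 7*y/9 - 3/7 splits as (y - a)(y - a') with a = 7/18 + (1/126)*sqrt(9205), a' = 7/18 - (1/126)*sqrt(9205). At the order-1 pole a set g(y) = (y - a)*f(y) = [7/8 - y/17] / (y - a').
Simple pole: residue = g(a) at a = 7/18 + (1/126)*sqrt(9205), which is -1/34 + (1043/178840)*sqrt(9205).

The residue is -1/34 + (1043/178840)*sqrt(9205).


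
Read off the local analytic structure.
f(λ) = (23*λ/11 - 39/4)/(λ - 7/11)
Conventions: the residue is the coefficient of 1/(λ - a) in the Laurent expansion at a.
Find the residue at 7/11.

At the order-1 pole 7/11 set g(λ) = (λ - (7/11))*f(λ) = 23*λ/11 - 39/4.
Simple pole: residue = g(a) at a = 7/11, which is -4075/484.

The residue is -4075/484.


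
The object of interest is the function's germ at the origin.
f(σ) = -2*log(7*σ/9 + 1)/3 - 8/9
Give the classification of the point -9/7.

The point is a logarithmic branch point.

The term (-2/3)*log(1 - σ/(-9/7)) has argument 1 - -9/7/(-9/7) = 0 at -9/7: a logarithmic (infinitely-sheeted) branch point; the remaining terms are analytic or single-valued there.


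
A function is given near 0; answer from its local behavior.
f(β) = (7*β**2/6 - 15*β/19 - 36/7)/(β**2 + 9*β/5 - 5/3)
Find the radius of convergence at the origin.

Denominator factor (β**2 + 9*β/5 - 5/3): discriminant 743/75, real irrational roots -9/10 + (1/30)*sqrt(2229) and -9/10 - (1/30)*sqrt(2229); poles of order 1, moduli -9/10 + (1/30)*sqrt(2229) and 9/10 + (1/30)*sqrt(2229).
The radius of convergence is the smallest modulus among the singular points: -9/10 + (1/30)*sqrt(2229).

The radius of convergence is -9/10 + (1/30)*sqrt(2229).


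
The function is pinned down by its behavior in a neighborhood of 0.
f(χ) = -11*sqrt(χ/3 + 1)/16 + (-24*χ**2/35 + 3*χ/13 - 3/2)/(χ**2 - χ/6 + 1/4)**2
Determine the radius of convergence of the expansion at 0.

The radius of convergence is 1/2.

Denominator factor (χ**2 - χ/6 + 1/4)^2: discriminant -35/36, complex-conjugate roots (1/12) + ((1/12)*sqrt(35))*i and (1/12) - ((1/12)*sqrt(35))*i; poles of order 2, moduli 1/2 and 1/2.
Branch term (-11/16)*sqrt(1 - χ/(-3)): its argument vanishes at χ = -3, a square-root branch point, modulus 3.
The radius of convergence is the smallest modulus among the singular points: 1/2.


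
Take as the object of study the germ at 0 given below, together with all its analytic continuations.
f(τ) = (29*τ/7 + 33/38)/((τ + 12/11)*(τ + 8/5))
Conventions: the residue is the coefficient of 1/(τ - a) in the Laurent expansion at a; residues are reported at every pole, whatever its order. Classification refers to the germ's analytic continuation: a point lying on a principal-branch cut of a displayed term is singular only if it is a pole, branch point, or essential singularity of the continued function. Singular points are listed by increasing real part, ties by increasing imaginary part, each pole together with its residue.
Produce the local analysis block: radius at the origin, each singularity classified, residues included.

Denominator factor (τ + 8/5): pole of order 1 at -8/5, modulus 8/5.
Denominator factor (τ + 12/11): pole of order 1 at -12/11, modulus 12/11.
The radius of convergence is the smallest modulus among the singular points: 12/11.
At the order-1 pole -8/5 set g(τ) = (τ - (-8/5))*f(τ) = (29*τ/7 + 33/38)/(τ + 12/11).
Simple pole: residue = g(a) at a = -8/5, which is 84271/7448.
At the order-1 pole -12/11 set g(τ) = (τ - (-12/11))*f(τ) = (29*τ/7 + 33/38)/(τ + 8/5).
Simple pole: residue = g(a) at a = -12/11, which is -53415/7448.
List the singular points by increasing real part (a conjugate pair: the negative imaginary part first).

Radius of convergence at 0: 12/11.
At -8/5: a pole of order 1; residue 84271/7448.
At -12/11: a pole of order 1; residue -53415/7448.


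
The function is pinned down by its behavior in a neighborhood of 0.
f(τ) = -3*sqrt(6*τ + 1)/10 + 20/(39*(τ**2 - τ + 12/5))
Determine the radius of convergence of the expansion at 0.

The radius of convergence is 1/6.

Denominator factor (τ**2 - τ + 12/5): discriminant -43/5, complex-conjugate roots (1/2) + ((1/10)*sqrt(215))*i and (1/2) - ((1/10)*sqrt(215))*i; poles of order 1, moduli (2/5)*sqrt(15) and (2/5)*sqrt(15).
Branch term (-3/10)*sqrt(1 - τ/(-1/6)): its argument vanishes at τ = -1/6, a square-root branch point, modulus 1/6.
The radius of convergence is the smallest modulus among the singular points: 1/6.


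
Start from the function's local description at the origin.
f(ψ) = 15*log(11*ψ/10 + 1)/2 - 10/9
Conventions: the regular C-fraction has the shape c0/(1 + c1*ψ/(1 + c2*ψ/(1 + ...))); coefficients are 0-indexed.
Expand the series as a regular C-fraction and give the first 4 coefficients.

Taylor coefficients (expand at 0): a_0 = -10/9, a_1 = 33/4, a_2 = -363/80, a_3 = 1331/400.
c0 = a_0 = -10/9. Peel one level at a time: if S = 1 + c*ψ/S' with S'(0) = 1, then c is the ψ-coefficient of S and S' = c*ψ/(S - 1).
S_1 = c0/f = 1 + (297/40)*ψ + (3267/64)*ψ^2 + ...; c1 = 297/40.
S_2 = c1*ψ/(S_1 - 1) = 1 + (-55/8)*ψ + (-121/1200)*ψ^2 + ...; c2 = -55/8.
S_3 = c2*ψ/(S_2 - 1) = 1 + (-11/750)*ψ + ...; c3 = -11/750.

The regular C-fraction coefficients are [-10/9, 297/40, -55/8, -11/750].


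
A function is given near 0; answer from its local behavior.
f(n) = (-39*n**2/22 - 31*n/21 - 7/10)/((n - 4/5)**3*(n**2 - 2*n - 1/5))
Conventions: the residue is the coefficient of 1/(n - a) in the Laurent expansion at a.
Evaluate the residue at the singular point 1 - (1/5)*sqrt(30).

The residue is -271625/194271 + (19975/105966)*sqrt(30).

The factor n**2 - 2*n - 1/5 splits as (n - a)(n - a') with a = 1 - (1/5)*sqrt(30), a' = 1 + (1/5)*sqrt(30). At the order-1 pole a set g(n) = (n - a)*f(n) = [(-39*n**2/22 - 31*n/21 - 7/10)/(n - 4/5)**3] / (n - a').
Simple pole: residue = g(a) at a = 1 - (1/5)*sqrt(30), which is -271625/194271 + (19975/105966)*sqrt(30).


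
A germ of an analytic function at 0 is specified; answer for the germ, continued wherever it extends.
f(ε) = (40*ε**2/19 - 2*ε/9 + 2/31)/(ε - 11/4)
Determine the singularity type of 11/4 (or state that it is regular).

The point is a pole of order 1.

The denominator factor ε - 11/4 vanishes at 11/4 and appears to the power 1; the numerator there equals 81500/5301, nonzero, and no other factor vanishes.
Hence a pole whose order is the multiplicity, 1.


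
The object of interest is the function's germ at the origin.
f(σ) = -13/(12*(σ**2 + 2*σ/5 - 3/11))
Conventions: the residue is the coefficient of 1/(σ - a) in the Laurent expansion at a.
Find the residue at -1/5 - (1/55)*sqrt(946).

The factor σ**2 + 2*σ/5 - 3/11 splits as (σ - a)(σ - a') with a = -1/5 - (1/55)*sqrt(946), a' = -1/5 + (1/55)*sqrt(946). At the order-1 pole a set g(σ) = (σ - a)*f(σ) = [-13/12] / (σ - a').
Simple pole: residue = g(a) at a = -1/5 - (1/55)*sqrt(946), which is (65/2064)*sqrt(946).

The residue is (65/2064)*sqrt(946).


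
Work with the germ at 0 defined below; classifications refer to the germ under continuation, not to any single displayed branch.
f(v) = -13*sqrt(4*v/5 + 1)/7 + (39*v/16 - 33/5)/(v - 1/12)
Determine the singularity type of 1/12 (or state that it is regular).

The denominator factor v - 1/12 vanishes at 1/12 and appears to the power 1; the numerator there equals -2047/320, nonzero, and no other factor vanishes.
The branch terms are analytic at this point.
Hence a pole whose order is the multiplicity, 1.

The point is a pole of order 1.


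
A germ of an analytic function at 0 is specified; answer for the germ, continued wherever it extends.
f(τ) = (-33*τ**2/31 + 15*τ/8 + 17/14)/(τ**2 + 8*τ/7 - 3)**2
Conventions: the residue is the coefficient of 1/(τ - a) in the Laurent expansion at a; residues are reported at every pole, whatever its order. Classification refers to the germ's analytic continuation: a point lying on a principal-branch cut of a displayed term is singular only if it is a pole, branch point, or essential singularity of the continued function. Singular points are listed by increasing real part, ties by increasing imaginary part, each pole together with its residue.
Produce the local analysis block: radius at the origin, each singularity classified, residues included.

Denominator factor (τ**2 + 8*τ/7 - 3)^2: discriminant 652/49, real irrational roots -4/7 + (1/7)*sqrt(163) and -4/7 - (1/7)*sqrt(163); poles of order 2, moduli -4/7 + (1/7)*sqrt(163) and 4/7 + (1/7)*sqrt(163).
The radius of convergence is the smallest modulus among the singular points: -4/7 + (1/7)*sqrt(163).
The factor τ**2 + 8*τ/7 - 3 splits as (τ - a)(τ - a') with a = -4/7 - (1/7)*sqrt(163), a' = -4/7 + (1/7)*sqrt(163). At the order-2 pole a set g(τ) = (τ - a)^2*f(τ) = [-33*τ**2/31 + 15*τ/8 + 17/14] / (τ - a')^2.
Order-2 pole: residue = g'(a); g'(-4/7 - (1/7)*sqrt(163)) = (8869/823639)*sqrt(163), so the residue is (8869/823639)*sqrt(163).
The factor τ**2 + 8*τ/7 - 3 splits as (τ - a)(τ - a') with a = -4/7 + (1/7)*sqrt(163), a' = -4/7 - (1/7)*sqrt(163). At the order-2 pole a set g(τ) = (τ - a)^2*f(τ) = [-33*τ**2/31 + 15*τ/8 + 17/14] / (τ - a')^2.
Order-2 pole: residue = g'(a); g'(-4/7 + (1/7)*sqrt(163)) = -(8869/823639)*sqrt(163), so the residue is -(8869/823639)*sqrt(163).
List the singular points by increasing real part (a conjugate pair: the negative imaginary part first).

Radius of convergence at 0: -4/7 + (1/7)*sqrt(163).
At -4/7 - (1/7)*sqrt(163): a pole of order 2; residue (8869/823639)*sqrt(163).
At -4/7 + (1/7)*sqrt(163): a pole of order 2; residue -(8869/823639)*sqrt(163).


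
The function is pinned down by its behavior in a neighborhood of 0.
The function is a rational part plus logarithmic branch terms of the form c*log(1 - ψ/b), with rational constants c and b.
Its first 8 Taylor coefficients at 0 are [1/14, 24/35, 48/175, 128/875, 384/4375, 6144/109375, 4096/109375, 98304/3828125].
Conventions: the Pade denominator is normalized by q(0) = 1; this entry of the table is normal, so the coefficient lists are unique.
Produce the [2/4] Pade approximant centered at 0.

The Pade approximant has numerator coefficients [1/14, 7928/12855, -281744/749875]; denominator coefficients [1, -12416/12855, 18432/107125, 4864/535625, 11008/8034375].

Taylor coefficients needed (read off): a_0 = 1/14, a_1 = 24/35, a_2 = 48/175, a_3 = 128/875, a_4 = 384/4375, a_5 = 6144/109375, a_6 = 4096/109375.
Write the denominator as Q(ψ) = 1 + q1*ψ + q2*ψ^2 + q3*ψ^3 + q4*ψ^4. Requiring Q*f - P = O(ψ^7) with deg P <= 2 kills the coefficients of ψ^3..ψ^6 in Q*f:
  ψ^3: a_3 + q1*a_2 + q2*a_1 + q3*a_0 = 0, i.e. 128/875 + (48/175)*q1 + (24/35)*q2 + (1/14)*q3 = 0.
  ψ^4: a_4 + q1*a_3 + q2*a_2 + q3*a_1 + q4*a_0 = 0, i.e. 384/4375 + (128/875)*q1 + (48/175)*q2 + (24/35)*q3 + (1/14)*q4 = 0.
  ψ^5: a_5 + q1*a_4 + q2*a_3 + q3*a_2 + q4*a_1 = 0, i.e. 6144/109375 + (384/4375)*q1 + (128/875)*q2 + (48/175)*q3 + (24/35)*q4 = 0.
  ψ^6: a_6 + q1*a_5 + q2*a_4 + q3*a_3 + q4*a_2 = 0, i.e. 4096/109375 + (6144/109375)*q1 + (384/4375)*q2 + (128/875)*q3 + (48/175)*q4 = 0.
Solving this linear system: q1 = -12416/12855, q2 = 18432/107125, q3 = 4864/535625, q4 = 11008/8034375.
The numerator is Q*f truncated at degree 2: P0 = a_0 = 1/14; P1 = a_1 + q1*a_0 = 7928/12855; P2 = a_2 + q1*a_1 + q2*a_0 = -281744/749875.


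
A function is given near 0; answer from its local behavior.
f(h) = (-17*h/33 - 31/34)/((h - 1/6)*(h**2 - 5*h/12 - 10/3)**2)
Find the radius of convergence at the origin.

Denominator factor (h - 1/6): pole of order 1 at 1/6, modulus 1/6.
Denominator factor (h**2 - 5*h/12 - 10/3)^2: discriminant 1945/144, real irrational roots 5/24 + (1/24)*sqrt(1945) and 5/24 - (1/24)*sqrt(1945); poles of order 2, moduli 5/24 + (1/24)*sqrt(1945) and -5/24 + (1/24)*sqrt(1945).
The radius of convergence is the smallest modulus among the singular points: 1/6.

The radius of convergence is 1/6.


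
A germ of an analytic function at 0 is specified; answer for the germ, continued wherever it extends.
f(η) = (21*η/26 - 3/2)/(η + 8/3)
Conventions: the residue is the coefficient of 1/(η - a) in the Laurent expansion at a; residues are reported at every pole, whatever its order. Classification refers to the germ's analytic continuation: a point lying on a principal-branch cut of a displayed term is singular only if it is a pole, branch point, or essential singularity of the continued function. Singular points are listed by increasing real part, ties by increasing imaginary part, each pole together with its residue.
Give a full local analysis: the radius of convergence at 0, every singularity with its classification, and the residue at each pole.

Radius of convergence at 0: 8/3.
At -8/3: a pole of order 1; residue -95/26.

Denominator factor (η + 8/3): pole of order 1 at -8/3, modulus 8/3.
The radius of convergence is the smallest modulus among the singular points: 8/3.
At the order-1 pole -8/3 set g(η) = (η - (-8/3))*f(η) = 21*η/26 - 3/2.
Simple pole: residue = g(a) at a = -8/3, which is -95/26.


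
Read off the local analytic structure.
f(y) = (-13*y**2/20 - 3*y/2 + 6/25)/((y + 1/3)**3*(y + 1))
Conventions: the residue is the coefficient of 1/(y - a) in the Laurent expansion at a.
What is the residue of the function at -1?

At the order-1 pole -1 set g(y) = (y - (-1))*f(y) = (-13*y**2/20 - 3*y/2 + 6/25)/(y + 1/3)**3.
Simple pole: residue = g(a) at a = -1, which is -2943/800.

The residue is -2943/800.


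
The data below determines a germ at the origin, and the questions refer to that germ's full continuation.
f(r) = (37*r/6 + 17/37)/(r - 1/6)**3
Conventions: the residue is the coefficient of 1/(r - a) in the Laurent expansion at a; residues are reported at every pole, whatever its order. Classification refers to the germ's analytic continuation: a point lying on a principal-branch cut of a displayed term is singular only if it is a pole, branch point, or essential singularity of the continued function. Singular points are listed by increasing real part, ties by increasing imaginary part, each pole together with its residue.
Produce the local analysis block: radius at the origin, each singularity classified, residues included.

Radius of convergence at 0: 1/6.
At 1/6: a pole of order 3; residue 0.

Denominator factor (r - 1/6)^3: pole of order 3 at 1/6, modulus 1/6.
The radius of convergence is the smallest modulus among the singular points: 1/6.
At the order-3 pole 1/6 set g(r) = (r - (1/6))^3*f(r) = 37*r/6 + 17/37.
Order-3 pole: residue = g''(a)/2; g''(1/6) = 0, so the residue is 0.


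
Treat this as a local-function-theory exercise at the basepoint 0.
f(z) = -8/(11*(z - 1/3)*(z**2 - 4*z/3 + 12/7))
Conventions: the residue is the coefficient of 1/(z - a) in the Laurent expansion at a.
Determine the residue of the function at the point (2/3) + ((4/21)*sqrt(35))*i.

The factor z**2 - 4*z/3 + 12/7 splits as (z - a)(z - a') with a = (2/3) + ((4/21)*sqrt(35))*i, a' = (2/3) - ((4/21)*sqrt(35))*i. At the order-1 pole a set g(z) = (z - a)*f(z) = [-8/(11*(z - 1/3))] / (z - a').
Simple pole: residue = g(a) at a = (2/3) + ((4/21)*sqrt(35))*i, which is (84/319) + ((21/1595)*sqrt(35))*i.

The residue is (84/319) + ((21/1595)*sqrt(35))*i.


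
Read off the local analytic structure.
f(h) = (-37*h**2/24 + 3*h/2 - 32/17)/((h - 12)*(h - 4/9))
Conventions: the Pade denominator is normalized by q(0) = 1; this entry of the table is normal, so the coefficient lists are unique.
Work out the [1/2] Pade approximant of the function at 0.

The Pade approximant has numerator coefficients [-6/17, 6121/145952]; denominator coefficients [1, -30199/18244, -137375/82098].

Taylor coefficients needed (expand at 0): a_0 = -6/17, a_1 = -295/544, a_2 = -9715/6528, a_3 = -264055/78336.
Write the denominator as Q(h) = 1 + q1*h + q2*h^2. Requiring Q*f - P = O(h^4) with deg P <= 1 kills the coefficients of h^2..h^3 in Q*f:
  h^2: a_2 + q1*a_1 + q2*a_0 = 0, i.e. -9715/6528 + (-295/544)*q1 + (-6/17)*q2 = 0.
  h^3: a_3 + q1*a_2 + q2*a_1 = 0, i.e. -264055/78336 + (-9715/6528)*q1 + (-295/544)*q2 = 0.
Solving this linear system: q1 = -30199/18244, q2 = -137375/82098.
The numerator is Q*f truncated at degree 1: P0 = a_0 = -6/17; P1 = a_1 + q1*a_0 = 6121/145952.


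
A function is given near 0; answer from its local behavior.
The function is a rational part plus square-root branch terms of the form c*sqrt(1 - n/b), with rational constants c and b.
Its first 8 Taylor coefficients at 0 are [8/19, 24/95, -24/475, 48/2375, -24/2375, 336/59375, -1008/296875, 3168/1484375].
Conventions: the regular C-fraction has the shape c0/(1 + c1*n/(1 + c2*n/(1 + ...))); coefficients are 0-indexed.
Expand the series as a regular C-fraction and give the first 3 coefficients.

Taylor coefficients (read off): a_0 = 8/19, a_1 = 24/95, a_2 = -24/475.
c0 = a_0 = 8/19. Peel one level at a time: if S = 1 + c*n/S' with S'(0) = 1, then c is the n-coefficient of S and S' = c*n/(S - 1).
S_1 = c0/f = 1 + (-3/5)*n + (12/25)*n^2 + ...; c1 = -3/5.
S_2 = c1*n/(S_1 - 1) = 1 + (4/5)*n + ...; c2 = 4/5.

The regular C-fraction coefficients are [8/19, -3/5, 4/5].


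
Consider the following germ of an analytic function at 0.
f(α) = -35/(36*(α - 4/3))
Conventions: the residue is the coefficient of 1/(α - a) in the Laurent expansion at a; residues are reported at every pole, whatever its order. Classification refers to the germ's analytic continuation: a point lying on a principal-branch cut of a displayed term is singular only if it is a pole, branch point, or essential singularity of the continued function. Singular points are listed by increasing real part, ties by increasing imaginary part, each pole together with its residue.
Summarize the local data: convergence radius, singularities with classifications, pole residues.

Radius of convergence at 0: 4/3.
At 4/3: a pole of order 1; residue -35/36.

Denominator factor (α - 4/3): pole of order 1 at 4/3, modulus 4/3.
The radius of convergence is the smallest modulus among the singular points: 4/3.
At the order-1 pole 4/3 set g(α) = (α - (4/3))*f(α) = -35/36.
Simple pole: residue = g(a) at a = 4/3, which is -35/36.


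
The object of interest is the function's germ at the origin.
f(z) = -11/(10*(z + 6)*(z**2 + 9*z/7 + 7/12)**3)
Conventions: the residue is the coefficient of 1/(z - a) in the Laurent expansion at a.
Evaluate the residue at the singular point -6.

At the order-1 pole -6 set g(z) = (z - (-6))*f(z) = -11/(10*(z**2 + 9*z/7 + 7/12)**3).
Simple pole: residue = g(a) at a = -6, which is -3259872/71302578125.

The residue is -3259872/71302578125.


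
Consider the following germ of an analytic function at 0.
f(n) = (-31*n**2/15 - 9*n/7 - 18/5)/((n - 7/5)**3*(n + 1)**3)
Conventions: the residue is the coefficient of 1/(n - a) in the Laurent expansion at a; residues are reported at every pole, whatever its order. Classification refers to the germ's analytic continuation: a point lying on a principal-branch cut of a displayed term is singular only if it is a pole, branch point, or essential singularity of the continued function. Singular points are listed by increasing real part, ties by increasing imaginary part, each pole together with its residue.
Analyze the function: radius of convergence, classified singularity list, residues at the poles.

Denominator factor (n + 1)^3: pole of order 3 at -1, modulus 1.
Denominator factor (n - 7/5)^3: pole of order 3 at 7/5, modulus 7/5.
The radius of convergence is the smallest modulus among the singular points: 1.
At the order-3 pole -1 set g(n) = (n - (-1))^3*f(n) = (-31*n**2/15 - 9*n/7 - 18/5)/(n - 7/5)**3.
Order-3 pole: residue = g''(a)/2; g''(-1) = 96725/217728, so the residue is 96725/435456.
At the order-3 pole 7/5 set g(n) = (n - (7/5))^3*f(n) = (-31*n**2/15 - 9*n/7 - 18/5)/(n + 1)**3.
Order-3 pole: residue = g''(a)/2; g''(7/5) = -96725/217728, so the residue is -96725/435456.
List the singular points by increasing real part (a conjugate pair: the negative imaginary part first).

Radius of convergence at 0: 1.
At -1: a pole of order 3; residue 96725/435456.
At 7/5: a pole of order 3; residue -96725/435456.


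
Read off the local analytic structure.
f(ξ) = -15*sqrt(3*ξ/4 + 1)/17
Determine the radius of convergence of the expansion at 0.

Branch term (-15/17)*sqrt(1 - ξ/(-4/3)): its argument vanishes at ξ = -4/3, a square-root branch point, modulus 4/3.
The radius of convergence is the smallest modulus among the singular points: 4/3.

The radius of convergence is 4/3.
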